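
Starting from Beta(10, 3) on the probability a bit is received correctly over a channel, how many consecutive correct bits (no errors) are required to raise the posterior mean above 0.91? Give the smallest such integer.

After k correct bits and 0 errors the posterior is Beta(10+k, 3), with mean (10+k)/(10+3+k).
Set (10+k)/(13+k) > 0.91 and solve: k > (0.91·13 − 10)/(1 − 0.91) = 20.333.
The smallest integer exceeding 20.333 is 21.

k = 21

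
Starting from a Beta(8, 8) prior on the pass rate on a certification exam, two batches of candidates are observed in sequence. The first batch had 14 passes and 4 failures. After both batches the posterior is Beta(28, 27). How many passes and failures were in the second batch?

Sequential conjugate updates are equivalent to a single update on the pooled data, so total successes = posterior α − prior α and total failures = posterior β − prior β.
Total across both batches: 28−8=20 passes, 27−8=19 failures.
Subtract the first batch: 20−14=6 passes and 19−4=15 failures.

6 passes and 15 failures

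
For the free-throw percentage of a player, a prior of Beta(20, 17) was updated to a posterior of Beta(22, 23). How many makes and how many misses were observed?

Under Beta–binomial conjugacy the posterior parameters are (a+s, b+f).
So s = 22 − 20 = 2 and f = 23 − 17 = 6.

2 makes and 6 misses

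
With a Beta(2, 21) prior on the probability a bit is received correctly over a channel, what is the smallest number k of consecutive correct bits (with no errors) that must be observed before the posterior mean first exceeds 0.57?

k = 26

After k correct bits and 0 errors the posterior is Beta(2+k, 21), with mean (2+k)/(2+21+k).
Set (2+k)/(23+k) > 0.57 and solve: k > (0.57·23 − 2)/(1 − 0.57) = 25.837.
The smallest integer exceeding 25.837 is 26, and checking k=26: (28)/(49) = 0.5714 > 0.57.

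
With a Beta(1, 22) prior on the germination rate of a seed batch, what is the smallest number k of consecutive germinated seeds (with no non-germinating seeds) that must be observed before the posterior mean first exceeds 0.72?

k = 56

After k germinated seeds and 0 non-germinating seeds the posterior is Beta(1+k, 22), with mean (1+k)/(1+22+k).
Set (1+k)/(23+k) > 0.72 and solve: k > (0.72·23 − 1)/(1 − 0.72) = 55.571.
The smallest integer exceeding 55.571 is 56, and checking k=56: (57)/(79) = 0.7215 > 0.72.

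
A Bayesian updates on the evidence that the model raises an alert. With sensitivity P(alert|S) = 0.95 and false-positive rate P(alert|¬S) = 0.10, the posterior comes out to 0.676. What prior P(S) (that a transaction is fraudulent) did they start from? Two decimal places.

In odds form, posterior odds = prior odds × likelihood ratio, so prior odds = posterior odds ÷ LR.
Posterior odds = 0.676/(1−0.676) = 2.0864. LR = 0.95/0.10 = 9.5000.
Prior odds = 2.0864/9.5000 = 0.2196, so P(S) = 0.2196/(1+0.2196) ≈ 0.18.

P(S) = 0.18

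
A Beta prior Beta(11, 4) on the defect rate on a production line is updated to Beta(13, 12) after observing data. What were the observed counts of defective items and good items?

Under Beta–binomial conjugacy the posterior parameters are (α+s, β+f).
So s = 13 − 11 = 2 and f = 12 − 4 = 8.

2 defective items and 8 good items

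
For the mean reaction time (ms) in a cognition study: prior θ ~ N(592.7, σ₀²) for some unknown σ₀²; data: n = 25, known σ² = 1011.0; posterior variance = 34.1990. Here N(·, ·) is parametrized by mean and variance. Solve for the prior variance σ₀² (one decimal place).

σ₀² = 221.6

Posterior precision equals prior precision plus data precision: 1/σ_n² = 1/σ₀² + n/σ².
So 1/σ₀² = 1/34.1990 − 25/1011.0 = 0.029241 − 0.024728 = 0.004513.
Hence σ₀² = 1/0.004513 ≈ 221.6.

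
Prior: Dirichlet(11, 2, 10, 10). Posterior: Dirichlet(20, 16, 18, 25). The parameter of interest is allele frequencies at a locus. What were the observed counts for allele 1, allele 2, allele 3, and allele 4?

For a Dirichlet(α) prior with multinomial counts c, the posterior is Dirichlet(α + c) componentwise.
Counts are posterior − prior componentwise: 20−11=9, 16−2=14, 18−10=8, 25−10=15.

counts (9, 14, 8, 15)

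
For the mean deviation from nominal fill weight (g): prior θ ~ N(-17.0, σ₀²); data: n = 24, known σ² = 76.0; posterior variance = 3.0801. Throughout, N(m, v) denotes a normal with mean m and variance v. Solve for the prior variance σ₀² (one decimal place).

Posterior precision equals prior precision plus data precision: 1/σ_n² = 1/σ₀² + n/σ².
So 1/σ₀² = 1/3.0801 − 24/76.0 = 0.324665 − 0.315789 = 0.008876.
Hence σ₀² = 1/0.008876 ≈ 112.7.

σ₀² = 112.7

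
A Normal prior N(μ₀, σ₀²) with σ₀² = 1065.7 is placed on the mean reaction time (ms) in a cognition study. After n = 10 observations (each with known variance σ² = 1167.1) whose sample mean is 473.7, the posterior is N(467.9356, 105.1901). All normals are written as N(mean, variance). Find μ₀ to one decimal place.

μ₀ = 415.3

With known observation variance, the Normal–Normal posterior has precision τ_n = τ₀ + n/σ² and mean μ_n = (τ₀μ₀ + (n/σ²)x̄)/τ_n.
Here τ₀ = 1/1065.7 = 0.000938 and τ_data = 10/1167.1 = 0.008568, so τ_n = 0.009506.
Rearranging for μ₀: μ₀ = (μ_n·τ_n − τ_data·x̄)/τ₀ = (467.9356·0.009506 − 0.008568·473.7) / 0.000938 = 0.389534/0.000938 ≈ 415.3.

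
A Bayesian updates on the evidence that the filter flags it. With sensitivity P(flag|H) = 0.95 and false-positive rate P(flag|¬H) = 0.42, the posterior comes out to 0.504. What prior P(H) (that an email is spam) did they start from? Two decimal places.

In odds form, posterior odds = prior odds × likelihood ratio, so prior odds = posterior odds ÷ LR.
Posterior odds = 0.504/(1−0.504) = 1.0161. LR = 0.95/0.42 = 2.2619.
Prior odds = 1.0161/2.2619 = 0.4492, so P(H) = 0.4492/(1+0.4492) ≈ 0.31.

P(H) = 0.31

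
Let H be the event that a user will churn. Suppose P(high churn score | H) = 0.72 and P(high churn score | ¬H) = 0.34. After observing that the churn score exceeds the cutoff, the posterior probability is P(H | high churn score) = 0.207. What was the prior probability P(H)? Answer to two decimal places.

In odds form, posterior odds = prior odds × likelihood ratio, so prior odds = posterior odds ÷ LR.
Posterior odds = 0.207/(1−0.207) = 0.2610. LR = 0.72/0.34 = 2.1176.
Prior odds = 0.2610/2.1176 = 0.1233, so P(H) = 0.1233/(1+0.1233) ≈ 0.11.

P(H) = 0.11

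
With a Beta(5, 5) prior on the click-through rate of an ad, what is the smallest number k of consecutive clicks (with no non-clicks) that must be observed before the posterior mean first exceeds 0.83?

k = 20

After k clicks and 0 non-clicks the posterior is Beta(5+k, 5), with mean (5+k)/(5+5+k).
Set (5+k)/(10+k) > 0.83 and solve: k > (0.83·10 − 5)/(1 − 0.83) = 19.412.
The smallest integer exceeding 19.412 is 20, and checking k=20: (25)/(30) = 0.8333 > 0.83.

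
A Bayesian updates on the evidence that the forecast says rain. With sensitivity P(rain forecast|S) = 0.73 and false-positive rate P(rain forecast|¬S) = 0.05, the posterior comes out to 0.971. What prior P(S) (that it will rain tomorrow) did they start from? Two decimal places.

In odds form, posterior odds = prior odds × likelihood ratio, so prior odds = posterior odds ÷ LR.
Posterior odds = 0.971/(1−0.971) = 33.4828. LR = 0.73/0.05 = 14.6000.
Prior odds = 33.4828/14.6000 = 2.2933, so P(S) = 2.2933/(1+2.2933) ≈ 0.70.

P(S) = 0.70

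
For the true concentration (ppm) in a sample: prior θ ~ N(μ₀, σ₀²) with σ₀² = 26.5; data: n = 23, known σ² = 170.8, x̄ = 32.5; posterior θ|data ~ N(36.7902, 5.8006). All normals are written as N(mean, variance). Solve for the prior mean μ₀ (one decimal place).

μ₀ = 52.1

The posterior mean is a precision-weighted average: μ_n = (τ₀μ₀ + τ_data·x̄)/(τ₀+τ_data), with τ₀=1/σ₀² and τ_data=n/σ².
Here τ₀ = 1/26.5 = 0.037736 and τ_data = 23/170.8 = 0.134660, so τ_n = 0.172396.
Rearranging for μ₀: μ₀ = (μ_n·τ_n − τ_data·x̄)/τ₀ = (36.7902·0.172396 − 0.134660·32.5) / 0.037736 = 1.966033/0.037736 ≈ 52.1.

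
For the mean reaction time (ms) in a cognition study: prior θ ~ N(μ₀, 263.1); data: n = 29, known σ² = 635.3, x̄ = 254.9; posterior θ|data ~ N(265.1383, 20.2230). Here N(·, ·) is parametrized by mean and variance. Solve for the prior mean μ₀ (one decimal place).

μ₀ = 388.1

With known observation variance, the Normal–Normal posterior has precision τ_n = τ₀ + n/σ² and mean μ_n = (τ₀μ₀ + (n/σ²)x̄)/τ_n.
Here τ₀ = 1/263.1 = 0.003801 and τ_data = 29/635.3 = 0.045648, so τ_n = 0.049449.
Rearranging for μ₀: μ₀ = (μ_n·τ_n − τ_data·x̄)/τ₀ = (265.1383·0.049449 − 0.045648·254.9) / 0.003801 = 1.475149/0.003801 ≈ 388.1.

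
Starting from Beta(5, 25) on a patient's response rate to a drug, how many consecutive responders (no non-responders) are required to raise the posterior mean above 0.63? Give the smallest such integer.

k = 38

After k responders and 0 non-responders the posterior is Beta(5+k, 25), with mean (5+k)/(5+25+k).
Set (5+k)/(30+k) > 0.63 and solve: k > (0.63·30 − 5)/(1 − 0.63) = 37.568.
The smallest integer exceeding 37.568 is 38, and checking k=38: (43)/(68) = 0.6324 > 0.63.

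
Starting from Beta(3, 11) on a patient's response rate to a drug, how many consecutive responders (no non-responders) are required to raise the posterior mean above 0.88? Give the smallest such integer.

k = 78

After k responders and 0 non-responders the posterior is Beta(3+k, 11), with mean (3+k)/(3+11+k).
Set (3+k)/(14+k) > 0.88 and solve: k > (0.88·14 − 3)/(1 − 0.88) = 77.667.
The smallest integer exceeding 77.667 is 78, and checking k=78: (81)/(92) = 0.8804 > 0.88.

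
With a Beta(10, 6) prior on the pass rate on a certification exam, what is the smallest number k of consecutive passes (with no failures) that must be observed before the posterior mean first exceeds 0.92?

After k passes and 0 failures the posterior is Beta(10+k, 6), with mean (10+k)/(10+6+k).
Set (10+k)/(16+k) > 0.92 and solve: k > (0.92·16 − 10)/(1 − 0.92) = 59.000.
The smallest integer exceeding 59.000 is 60.

k = 60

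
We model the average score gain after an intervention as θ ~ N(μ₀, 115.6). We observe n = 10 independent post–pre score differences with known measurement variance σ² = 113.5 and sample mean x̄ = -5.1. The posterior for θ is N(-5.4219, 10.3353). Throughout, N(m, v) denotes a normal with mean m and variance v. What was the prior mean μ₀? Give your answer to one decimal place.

μ₀ = -8.7

The posterior mean is a precision-weighted average: μ_n = (τ₀μ₀ + τ_data·x̄)/(τ₀+τ_data), with τ₀=1/σ₀² and τ_data=n/σ².
Here τ₀ = 1/115.6 = 0.008651 and τ_data = 10/113.5 = 0.088106, so τ_n = 0.096757.
Rearranging for μ₀: μ₀ = (μ_n·τ_n − τ_data·x̄)/τ₀ = (-5.4219·0.096757 − 0.088106·-5.1) / 0.008651 = -0.075266/0.008651 ≈ -8.7.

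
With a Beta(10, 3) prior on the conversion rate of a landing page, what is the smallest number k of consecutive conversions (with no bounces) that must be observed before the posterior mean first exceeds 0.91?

k = 21

After k conversions and 0 bounces the posterior is Beta(10+k, 3), with mean (10+k)/(10+3+k).
Set (10+k)/(13+k) > 0.91 and solve: k > (0.91·13 − 10)/(1 − 0.91) = 20.333.
The smallest integer exceeding 20.333 is 21, and checking k=21: (31)/(34) = 0.9118 > 0.91.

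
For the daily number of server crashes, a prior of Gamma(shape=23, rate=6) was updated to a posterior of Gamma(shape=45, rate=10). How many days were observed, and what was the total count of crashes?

n = 4 days with total 22 crashes

A Gamma(α, β) prior (rate parametrization) on a Poisson rate with n observations summing to S gives posterior Gamma(α+S, β+n).
Matching: Σxᵢ = 45 − 23 = 22 and n = 10 − 6 = 4.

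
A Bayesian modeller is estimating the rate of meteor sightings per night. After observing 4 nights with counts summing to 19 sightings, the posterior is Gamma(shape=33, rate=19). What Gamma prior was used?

Gamma(shape=14, rate=15)

Gamma–Poisson conjugacy: posterior shape = α + Σxᵢ, posterior rate = β + n.
So α = 33 − 19 = 14 and β = 19 − 4 = 15.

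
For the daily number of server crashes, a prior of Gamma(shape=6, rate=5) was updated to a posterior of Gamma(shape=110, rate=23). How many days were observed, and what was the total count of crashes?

n = 18 days with total 104 crashes

Gamma–Poisson conjugacy: posterior shape = α + Σxᵢ, posterior rate = β + n.
Matching: Σxᵢ = 110 − 6 = 104 and n = 23 − 5 = 18.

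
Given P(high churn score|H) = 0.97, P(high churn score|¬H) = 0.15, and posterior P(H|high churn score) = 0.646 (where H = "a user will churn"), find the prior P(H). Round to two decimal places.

P(H) = 0.22

Bayes' rule in odds form gives O(H|E) = O(H)·[P(E|H)/P(E|¬H)], hence O(H) = O(H|E)/LR.
Posterior odds = 0.646/(1−0.646) = 1.8249. LR = 0.97/0.15 = 6.4667.
Prior odds = 1.8249/6.4667 = 0.2822, so P(H) = 0.2822/(1+0.2822) ≈ 0.22.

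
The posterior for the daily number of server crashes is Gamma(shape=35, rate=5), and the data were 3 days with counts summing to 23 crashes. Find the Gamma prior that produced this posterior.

A Gamma(α, β) prior (rate parametrization) on a Poisson rate with n observations summing to S gives posterior Gamma(α+S, β+n).
So α = 35 − 23 = 12 and β = 5 − 3 = 2.

Gamma(shape=12, rate=2)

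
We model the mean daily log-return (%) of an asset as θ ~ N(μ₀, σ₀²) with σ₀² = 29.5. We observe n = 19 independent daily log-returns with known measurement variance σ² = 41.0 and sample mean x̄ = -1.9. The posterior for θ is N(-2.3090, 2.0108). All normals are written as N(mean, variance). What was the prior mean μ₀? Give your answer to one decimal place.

With known observation variance, the Normal–Normal posterior has precision τ_n = τ₀ + n/σ² and mean μ_n = (τ₀μ₀ + (n/σ²)x̄)/τ_n.
Here τ₀ = 1/29.5 = 0.033898 and τ_data = 19/41.0 = 0.463415, so τ_n = 0.497313.
Rearranging for μ₀: μ₀ = (μ_n·τ_n − τ_data·x̄)/τ₀ = (-2.3090·0.497313 − 0.463415·-1.9) / 0.033898 = -0.267807/0.033898 ≈ -7.9.

μ₀ = -7.9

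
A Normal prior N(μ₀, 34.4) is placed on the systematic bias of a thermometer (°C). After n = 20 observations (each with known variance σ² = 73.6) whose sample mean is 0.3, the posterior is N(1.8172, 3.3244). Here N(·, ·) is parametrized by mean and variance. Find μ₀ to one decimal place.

μ₀ = 16.0

The posterior mean is a precision-weighted average: μ_n = (τ₀μ₀ + τ_data·x̄)/(τ₀+τ_data), with τ₀=1/σ₀² and τ_data=n/σ².
Here τ₀ = 1/34.4 = 0.029070 and τ_data = 20/73.6 = 0.271739, so τ_n = 0.300809.
Rearranging for μ₀: μ₀ = (μ_n·τ_n − τ_data·x̄)/τ₀ = (1.8172·0.300809 − 0.271739·0.3) / 0.029070 = 0.465108/0.029070 ≈ 16.0.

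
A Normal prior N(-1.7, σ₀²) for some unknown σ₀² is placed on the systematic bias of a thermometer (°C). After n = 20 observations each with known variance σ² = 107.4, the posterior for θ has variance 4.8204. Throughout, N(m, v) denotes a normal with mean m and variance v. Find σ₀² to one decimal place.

σ₀² = 47.1

Posterior precision equals prior precision plus data precision: 1/σ_n² = 1/σ₀² + n/σ².
So 1/σ₀² = 1/4.8204 − 20/107.4 = 0.207452 − 0.186220 = 0.021232.
Hence σ₀² = 1/0.021232 ≈ 47.1.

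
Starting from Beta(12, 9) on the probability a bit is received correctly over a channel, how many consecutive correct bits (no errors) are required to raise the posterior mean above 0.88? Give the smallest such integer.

After k correct bits and 0 errors the posterior is Beta(12+k, 9), with mean (12+k)/(12+9+k).
Set (12+k)/(21+k) > 0.88 and solve: k > (0.88·21 − 12)/(1 − 0.88) = 54.000.
The smallest integer exceeding 54.000 is 55.

k = 55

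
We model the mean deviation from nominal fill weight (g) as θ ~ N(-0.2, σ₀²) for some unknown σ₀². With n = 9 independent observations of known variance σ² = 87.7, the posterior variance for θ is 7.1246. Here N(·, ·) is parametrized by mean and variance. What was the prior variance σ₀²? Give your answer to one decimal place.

For the Normal–Normal model with known σ², precisions add: τ_n = τ₀ + n/σ².
So 1/σ₀² = 1/7.1246 − 9/87.7 = 0.140359 − 0.102623 = 0.037736.
Hence σ₀² = 1/0.037736 ≈ 26.5.

σ₀² = 26.5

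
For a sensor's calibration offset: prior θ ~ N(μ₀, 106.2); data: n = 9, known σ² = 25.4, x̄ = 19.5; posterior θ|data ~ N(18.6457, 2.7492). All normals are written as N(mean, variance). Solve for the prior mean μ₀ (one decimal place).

μ₀ = -13.5

The posterior mean is a precision-weighted average: μ_n = (τ₀μ₀ + τ_data·x̄)/(τ₀+τ_data), with τ₀=1/σ₀² and τ_data=n/σ².
Here τ₀ = 1/106.2 = 0.009416 and τ_data = 9/25.4 = 0.354331, so τ_n = 0.363747.
Rearranging for μ₀: μ₀ = (μ_n·τ_n − τ_data·x̄)/τ₀ = (18.6457·0.363747 − 0.354331·19.5) / 0.009416 = -0.127137/0.009416 ≈ -13.5.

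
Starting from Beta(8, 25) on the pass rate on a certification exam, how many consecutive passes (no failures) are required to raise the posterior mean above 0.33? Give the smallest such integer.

k = 5

After k passes and 0 failures the posterior is Beta(8+k, 25), with mean (8+k)/(8+25+k).
Set (8+k)/(33+k) > 0.33 and solve: k > (0.33·33 − 8)/(1 − 0.33) = 4.313.
The smallest integer exceeding 4.313 is 5, and checking k=5: (13)/(38) = 0.3421 > 0.33.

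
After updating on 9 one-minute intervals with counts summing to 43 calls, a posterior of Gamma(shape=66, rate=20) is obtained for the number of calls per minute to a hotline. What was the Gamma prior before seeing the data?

Gamma(shape=23, rate=11)

A Gamma(α, β) prior (rate parametrization) on a Poisson rate with n observations summing to S gives posterior Gamma(α+S, β+n).
So α = 66 − 43 = 23 and β = 20 − 9 = 11.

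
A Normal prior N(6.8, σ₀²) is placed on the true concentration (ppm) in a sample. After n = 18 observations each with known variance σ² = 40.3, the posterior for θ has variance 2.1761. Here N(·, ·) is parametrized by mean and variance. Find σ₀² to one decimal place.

σ₀² = 77.6

For the Normal–Normal model with known σ², precisions add: τ_n = τ₀ + n/σ².
So 1/σ₀² = 1/2.1761 − 18/40.3 = 0.459538 − 0.446650 = 0.012888.
Hence σ₀² = 1/0.012888 ≈ 77.6.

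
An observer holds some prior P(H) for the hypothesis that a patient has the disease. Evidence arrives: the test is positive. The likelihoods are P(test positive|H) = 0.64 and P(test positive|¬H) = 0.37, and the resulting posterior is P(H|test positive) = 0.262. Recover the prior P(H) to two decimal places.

P(H) = 0.17

In odds form, posterior odds = prior odds × likelihood ratio, so prior odds = posterior odds ÷ LR.
Posterior odds = 0.262/(1−0.262) = 0.3550. LR = 0.64/0.37 = 1.7297.
Prior odds = 0.3550/1.7297 = 0.2052, so P(H) = 0.2052/(1+0.2052) ≈ 0.17.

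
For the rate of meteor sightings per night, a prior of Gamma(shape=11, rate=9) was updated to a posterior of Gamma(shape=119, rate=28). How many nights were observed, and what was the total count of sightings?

A Gamma(α, β) prior (rate parametrization) on a Poisson rate with n observations summing to S gives posterior Gamma(α+S, β+n).
Matching: Σxᵢ = 119 − 11 = 108 and n = 28 − 9 = 19.

n = 19 nights with total 108 sightings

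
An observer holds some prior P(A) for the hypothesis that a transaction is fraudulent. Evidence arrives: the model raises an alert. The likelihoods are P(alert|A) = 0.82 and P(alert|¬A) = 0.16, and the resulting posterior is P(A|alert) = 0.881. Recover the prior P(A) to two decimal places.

In odds form, posterior odds = prior odds × likelihood ratio, so prior odds = posterior odds ÷ LR.
Posterior odds = 0.881/(1−0.881) = 7.4034. LR = 0.82/0.16 = 5.1250.
Prior odds = 7.4034/5.1250 = 1.4446, so P(A) = 1.4446/(1+1.4446) ≈ 0.59.

P(A) = 0.59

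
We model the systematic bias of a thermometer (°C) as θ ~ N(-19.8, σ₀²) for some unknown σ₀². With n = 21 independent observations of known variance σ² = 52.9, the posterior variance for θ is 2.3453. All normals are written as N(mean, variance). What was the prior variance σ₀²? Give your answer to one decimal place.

Posterior precision equals prior precision plus data precision: 1/σ_n² = 1/σ₀² + n/σ².
So 1/σ₀² = 1/2.3453 − 21/52.9 = 0.426385 − 0.396975 = 0.029410.
Hence σ₀² = 1/0.029410 ≈ 34.0.

σ₀² = 34.0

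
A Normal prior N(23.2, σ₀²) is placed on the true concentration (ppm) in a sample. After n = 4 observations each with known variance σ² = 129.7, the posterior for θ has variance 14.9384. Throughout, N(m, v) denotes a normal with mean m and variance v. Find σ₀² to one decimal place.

For the Normal–Normal model with known σ², precisions add: τ_n = τ₀ + n/σ².
So 1/σ₀² = 1/14.9384 − 4/129.7 = 0.066942 − 0.030840 = 0.036102.
Hence σ₀² = 1/0.036102 ≈ 27.7.

σ₀² = 27.7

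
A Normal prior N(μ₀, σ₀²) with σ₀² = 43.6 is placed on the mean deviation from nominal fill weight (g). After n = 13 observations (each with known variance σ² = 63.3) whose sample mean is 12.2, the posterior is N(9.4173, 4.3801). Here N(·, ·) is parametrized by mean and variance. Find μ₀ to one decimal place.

The posterior mean is a precision-weighted average: μ_n = (τ₀μ₀ + τ_data·x̄)/(τ₀+τ_data), with τ₀=1/σ₀² and τ_data=n/σ².
Here τ₀ = 1/43.6 = 0.022936 and τ_data = 13/63.3 = 0.205371, so τ_n = 0.228307.
Rearranging for μ₀: μ₀ = (μ_n·τ_n − τ_data·x̄)/τ₀ = (9.4173·0.228307 − 0.205371·12.2) / 0.022936 = -0.355491/0.022936 ≈ -15.5.

μ₀ = -15.5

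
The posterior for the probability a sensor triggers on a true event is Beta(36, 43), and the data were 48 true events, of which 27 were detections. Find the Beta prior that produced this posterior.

Beta(9, 22)

Under Beta–binomial conjugacy the posterior parameters are (a+s, b+f).
So a = 36 − 27 = 9 and b = 43 − 21 = 22.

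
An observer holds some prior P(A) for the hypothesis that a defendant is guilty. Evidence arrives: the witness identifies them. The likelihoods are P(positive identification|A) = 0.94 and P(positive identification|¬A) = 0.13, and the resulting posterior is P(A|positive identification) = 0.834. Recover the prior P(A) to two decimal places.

P(A) = 0.41

In odds form, posterior odds = prior odds × likelihood ratio, so prior odds = posterior odds ÷ LR.
Posterior odds = 0.834/(1−0.834) = 5.0241. LR = 0.94/0.13 = 7.2308.
Prior odds = 5.0241/7.2308 = 0.6948, so P(A) = 0.6948/(1+0.6948) ≈ 0.41.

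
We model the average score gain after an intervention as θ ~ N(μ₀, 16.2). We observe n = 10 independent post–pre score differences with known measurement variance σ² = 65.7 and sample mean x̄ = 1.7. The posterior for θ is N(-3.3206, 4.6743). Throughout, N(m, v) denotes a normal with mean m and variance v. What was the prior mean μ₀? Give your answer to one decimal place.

With known observation variance, the Normal–Normal posterior has precision τ_n = τ₀ + n/σ² and mean μ_n = (τ₀μ₀ + (n/σ²)x̄)/τ_n.
Here τ₀ = 1/16.2 = 0.061728 and τ_data = 10/65.7 = 0.152207, so τ_n = 0.213935.
Rearranging for μ₀: μ₀ = (μ_n·τ_n − τ_data·x̄)/τ₀ = (-3.3206·0.213935 − 0.152207·1.7) / 0.061728 = -0.969144/0.061728 ≈ -15.7.

μ₀ = -15.7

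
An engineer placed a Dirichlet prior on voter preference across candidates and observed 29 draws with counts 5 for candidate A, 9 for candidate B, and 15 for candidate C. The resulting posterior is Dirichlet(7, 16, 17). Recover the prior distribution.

Dirichlet(2, 7, 2)

For a Dirichlet(α) prior with multinomial counts c, the posterior is Dirichlet(α + c) componentwise.
Subtract each count from the matching posterior parameter: 7−5=2, 16−9=7, 17−15=2.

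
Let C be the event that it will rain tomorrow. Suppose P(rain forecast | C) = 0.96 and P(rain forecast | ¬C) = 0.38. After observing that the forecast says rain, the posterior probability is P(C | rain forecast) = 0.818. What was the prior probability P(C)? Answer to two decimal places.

P(C) = 0.64

In odds form, posterior odds = prior odds × likelihood ratio, so prior odds = posterior odds ÷ LR.
Posterior odds = 0.818/(1−0.818) = 4.4945. LR = 0.96/0.38 = 2.5263.
Prior odds = 4.4945/2.5263 = 1.7791, so P(C) = 1.7791/(1+1.7791) ≈ 0.64.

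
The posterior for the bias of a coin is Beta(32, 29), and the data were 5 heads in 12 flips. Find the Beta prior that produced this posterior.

Beta(27, 22)

A Beta(a, b) prior with s successes and f failures in binomial data gives a Beta(a+s, b+f) posterior.
So a = 32 − 5 = 27 and b = 29 − 7 = 22.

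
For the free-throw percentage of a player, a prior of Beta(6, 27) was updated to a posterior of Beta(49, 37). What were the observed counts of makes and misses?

A Beta(a, b) prior with s successes and f failures in binomial data gives a Beta(a+s, b+f) posterior.
So s = 49 − 6 = 43 and f = 37 − 27 = 10.

43 makes and 10 misses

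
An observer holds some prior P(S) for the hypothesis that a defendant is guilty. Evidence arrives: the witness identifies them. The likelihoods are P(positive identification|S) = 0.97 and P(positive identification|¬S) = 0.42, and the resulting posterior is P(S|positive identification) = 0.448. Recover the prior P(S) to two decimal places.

P(S) = 0.26

In odds form, posterior odds = prior odds × likelihood ratio, so prior odds = posterior odds ÷ LR.
Posterior odds = 0.448/(1−0.448) = 0.8116. LR = 0.97/0.42 = 2.3095.
Prior odds = 0.8116/2.3095 = 0.3514, so P(S) = 0.3514/(1+0.3514) ≈ 0.26.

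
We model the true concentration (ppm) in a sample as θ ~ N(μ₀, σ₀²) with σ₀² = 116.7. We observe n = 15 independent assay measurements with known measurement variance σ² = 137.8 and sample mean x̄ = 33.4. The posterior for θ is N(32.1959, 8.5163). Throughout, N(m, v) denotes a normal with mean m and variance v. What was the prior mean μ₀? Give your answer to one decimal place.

μ₀ = 16.9

With known observation variance, the Normal–Normal posterior has precision τ_n = τ₀ + n/σ² and mean μ_n = (τ₀μ₀ + (n/σ²)x̄)/τ_n.
Here τ₀ = 1/116.7 = 0.008569 and τ_data = 15/137.8 = 0.108853, so τ_n = 0.117422.
Rearranging for μ₀: μ₀ = (μ_n·τ_n − τ_data·x̄)/τ₀ = (32.1959·0.117422 − 0.108853·33.4) / 0.008569 = 0.144817/0.008569 ≈ 16.9.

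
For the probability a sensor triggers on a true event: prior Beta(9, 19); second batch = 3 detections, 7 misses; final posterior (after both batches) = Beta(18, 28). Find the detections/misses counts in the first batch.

Sequential conjugate updates are equivalent to a single update on the pooled data, so total successes = posterior α − prior α and total failures = posterior β − prior β.
Total across both batches: 18−9=9 detections, 28−19=9 misses.
Subtract the second batch: 9−3=6 detections and 9−7=2 misses.

6 detections and 2 misses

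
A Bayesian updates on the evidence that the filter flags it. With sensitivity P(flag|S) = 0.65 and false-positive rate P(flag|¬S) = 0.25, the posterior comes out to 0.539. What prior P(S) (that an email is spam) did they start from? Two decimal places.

Bayes' rule in odds form gives O(S|E) = O(S)·[P(E|S)/P(E|¬S)], hence O(S) = O(S|E)/LR.
Posterior odds = 0.539/(1−0.539) = 1.1692. LR = 0.65/0.25 = 2.6000.
Prior odds = 1.1692/2.6000 = 0.4497, so P(S) = 0.4497/(1+0.4497) ≈ 0.31.

P(S) = 0.31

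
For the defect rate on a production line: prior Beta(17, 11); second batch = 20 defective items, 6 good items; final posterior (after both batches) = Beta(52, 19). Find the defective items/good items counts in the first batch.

Sequential conjugate updates are equivalent to a single update on the pooled data, so total successes = posterior α − prior α and total failures = posterior β − prior β.
Total across both batches: 52−17=35 defective items, 19−11=8 good items.
Subtract the second batch: 35−20=15 defective items and 8−6=2 good items.

15 defective items and 2 good items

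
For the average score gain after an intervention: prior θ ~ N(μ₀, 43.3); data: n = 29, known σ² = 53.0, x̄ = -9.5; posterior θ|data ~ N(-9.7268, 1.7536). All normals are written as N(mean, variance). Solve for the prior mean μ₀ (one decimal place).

With known observation variance, the Normal–Normal posterior has precision τ_n = τ₀ + n/σ² and mean μ_n = (τ₀μ₀ + (n/σ²)x̄)/τ_n.
Here τ₀ = 1/43.3 = 0.023095 and τ_data = 29/53.0 = 0.547170, so τ_n = 0.570265.
Rearranging for μ₀: μ₀ = (μ_n·τ_n − τ_data·x̄)/τ₀ = (-9.7268·0.570265 − 0.547170·-9.5) / 0.023095 = -0.348739/0.023095 ≈ -15.1.

μ₀ = -15.1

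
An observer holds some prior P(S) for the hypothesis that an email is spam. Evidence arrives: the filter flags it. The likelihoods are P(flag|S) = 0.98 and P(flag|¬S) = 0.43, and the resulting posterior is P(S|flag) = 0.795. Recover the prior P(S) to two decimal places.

Bayes' rule in odds form gives O(S|E) = O(S)·[P(E|S)/P(E|¬S)], hence O(S) = O(S|E)/LR.
Posterior odds = 0.795/(1−0.795) = 3.8780. LR = 0.98/0.43 = 2.2791.
Prior odds = 3.8780/2.2791 = 1.7015, so P(S) = 1.7015/(1+1.7015) ≈ 0.63.

P(S) = 0.63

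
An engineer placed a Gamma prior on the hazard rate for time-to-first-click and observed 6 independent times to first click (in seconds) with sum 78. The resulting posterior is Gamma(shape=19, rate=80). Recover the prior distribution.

Gamma–exponential conjugacy: posterior shape = α + n, posterior rate = β + Σtᵢ.
So α = 19 − 6 = 13 and β = 80 − 78 = 2.

Gamma(shape=13, rate=2)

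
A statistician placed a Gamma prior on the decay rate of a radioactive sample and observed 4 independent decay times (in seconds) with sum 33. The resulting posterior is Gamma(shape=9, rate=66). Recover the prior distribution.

Gamma(shape=5, rate=33)

For an exponential likelihood with a Gamma(α, β) prior on the rate, n observations with total T give posterior Gamma(α+n, β+T).
So α = 9 − 4 = 5 and β = 66 − 33 = 33.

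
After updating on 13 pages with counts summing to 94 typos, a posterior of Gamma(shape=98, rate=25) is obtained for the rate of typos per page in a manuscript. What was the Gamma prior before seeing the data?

Gamma(shape=4, rate=12)

Gamma–Poisson conjugacy: posterior shape = α + Σxᵢ, posterior rate = β + n.
So α = 98 − 94 = 4 and β = 25 − 13 = 12.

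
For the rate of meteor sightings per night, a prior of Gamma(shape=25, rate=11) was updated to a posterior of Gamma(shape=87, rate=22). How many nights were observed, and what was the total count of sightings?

A Gamma(α, β) prior (rate parametrization) on a Poisson rate with n observations summing to S gives posterior Gamma(α+S, β+n).
Matching: Σxᵢ = 87 − 25 = 62 and n = 22 − 11 = 11.

n = 11 nights with total 62 sightings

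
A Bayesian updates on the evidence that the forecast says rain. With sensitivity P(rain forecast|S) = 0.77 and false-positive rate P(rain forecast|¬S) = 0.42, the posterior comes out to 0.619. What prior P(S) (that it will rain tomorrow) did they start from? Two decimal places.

P(S) = 0.47

In odds form, posterior odds = prior odds × likelihood ratio, so prior odds = posterior odds ÷ LR.
Posterior odds = 0.619/(1−0.619) = 1.6247. LR = 0.77/0.42 = 1.8333.
Prior odds = 1.6247/1.8333 = 0.8862, so P(S) = 0.8862/(1+0.8862) ≈ 0.47.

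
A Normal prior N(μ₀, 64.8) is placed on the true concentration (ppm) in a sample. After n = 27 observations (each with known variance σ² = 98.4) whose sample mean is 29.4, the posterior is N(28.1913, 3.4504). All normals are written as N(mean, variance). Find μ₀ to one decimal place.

With known observation variance, the Normal–Normal posterior has precision τ_n = τ₀ + n/σ² and mean μ_n = (τ₀μ₀ + (n/σ²)x̄)/τ_n.
Here τ₀ = 1/64.8 = 0.015432 and τ_data = 27/98.4 = 0.274390, so τ_n = 0.289822.
Rearranging for μ₀: μ₀ = (μ_n·τ_n − τ_data·x̄)/τ₀ = (28.1913·0.289822 − 0.274390·29.4) / 0.015432 = 0.103393/0.015432 ≈ 6.7.

μ₀ = 6.7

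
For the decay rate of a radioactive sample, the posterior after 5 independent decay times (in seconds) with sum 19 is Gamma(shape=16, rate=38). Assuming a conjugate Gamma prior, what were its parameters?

Gamma(shape=11, rate=19)

For an exponential likelihood with a Gamma(α, β) prior on the rate, n observations with total T give posterior Gamma(α+n, β+T).
So α = 16 − 5 = 11 and β = 38 − 19 = 19.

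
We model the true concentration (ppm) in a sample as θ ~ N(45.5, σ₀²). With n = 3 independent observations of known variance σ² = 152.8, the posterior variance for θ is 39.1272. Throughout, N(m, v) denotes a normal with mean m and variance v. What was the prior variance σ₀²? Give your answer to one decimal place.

σ₀² = 168.8

Posterior precision equals prior precision plus data precision: 1/σ_n² = 1/σ₀² + n/σ².
So 1/σ₀² = 1/39.1272 − 3/152.8 = 0.025558 − 0.019634 = 0.005924.
Hence σ₀² = 1/0.005924 ≈ 168.8.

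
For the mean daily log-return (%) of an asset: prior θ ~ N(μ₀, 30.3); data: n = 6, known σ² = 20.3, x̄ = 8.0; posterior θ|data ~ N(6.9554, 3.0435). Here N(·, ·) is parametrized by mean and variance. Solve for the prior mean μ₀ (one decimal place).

μ₀ = -2.4

With known observation variance, the Normal–Normal posterior has precision τ_n = τ₀ + n/σ² and mean μ_n = (τ₀μ₀ + (n/σ²)x̄)/τ_n.
Here τ₀ = 1/30.3 = 0.033003 and τ_data = 6/20.3 = 0.295567, so τ_n = 0.328570.
Rearranging for μ₀: μ₀ = (μ_n·τ_n − τ_data·x̄)/τ₀ = (6.9554·0.328570 − 0.295567·8.0) / 0.033003 = -0.079200/0.033003 ≈ -2.4.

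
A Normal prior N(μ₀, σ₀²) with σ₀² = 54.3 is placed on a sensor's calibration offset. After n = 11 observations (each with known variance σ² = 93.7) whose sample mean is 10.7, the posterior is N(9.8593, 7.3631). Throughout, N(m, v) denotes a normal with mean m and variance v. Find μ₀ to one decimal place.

The posterior mean is a precision-weighted average: μ_n = (τ₀μ₀ + τ_data·x̄)/(τ₀+τ_data), with τ₀=1/σ₀² and τ_data=n/σ².
Here τ₀ = 1/54.3 = 0.018416 and τ_data = 11/93.7 = 0.117396, so τ_n = 0.135812.
Rearranging for μ₀: μ₀ = (μ_n·τ_n − τ_data·x̄)/τ₀ = (9.8593·0.135812 − 0.117396·10.7) / 0.018416 = 0.082874/0.018416 ≈ 4.5.

μ₀ = 4.5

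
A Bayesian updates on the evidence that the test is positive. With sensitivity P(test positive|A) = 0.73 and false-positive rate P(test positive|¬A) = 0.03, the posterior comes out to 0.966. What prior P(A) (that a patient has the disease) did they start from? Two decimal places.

P(A) = 0.54

In odds form, posterior odds = prior odds × likelihood ratio, so prior odds = posterior odds ÷ LR.
Posterior odds = 0.966/(1−0.966) = 28.4118. LR = 0.73/0.03 = 24.3333.
Prior odds = 28.4118/24.3333 = 1.1676, so P(A) = 1.1676/(1+1.1676) ≈ 0.54.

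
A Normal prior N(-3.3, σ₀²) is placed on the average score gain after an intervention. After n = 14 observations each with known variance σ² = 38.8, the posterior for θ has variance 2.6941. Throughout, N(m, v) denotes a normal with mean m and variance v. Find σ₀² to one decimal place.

Posterior precision equals prior precision plus data precision: 1/σ_n² = 1/σ₀² + n/σ².
So 1/σ₀² = 1/2.6941 − 14/38.8 = 0.371181 − 0.360825 = 0.010356.
Hence σ₀² = 1/0.010356 ≈ 96.6.

σ₀² = 96.6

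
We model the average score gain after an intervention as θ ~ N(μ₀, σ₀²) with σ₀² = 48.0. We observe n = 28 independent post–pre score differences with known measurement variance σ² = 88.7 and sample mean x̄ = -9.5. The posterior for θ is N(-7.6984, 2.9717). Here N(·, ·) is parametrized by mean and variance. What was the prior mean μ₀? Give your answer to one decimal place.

With known observation variance, the Normal–Normal posterior has precision τ_n = τ₀ + n/σ² and mean μ_n = (τ₀μ₀ + (n/σ²)x̄)/τ_n.
Here τ₀ = 1/48.0 = 0.020833 and τ_data = 28/88.7 = 0.315671, so τ_n = 0.336504.
Rearranging for μ₀: μ₀ = (μ_n·τ_n − τ_data·x̄)/τ₀ = (-7.6984·0.336504 − 0.315671·-9.5) / 0.020833 = 0.408332/0.020833 ≈ 19.6.

μ₀ = 19.6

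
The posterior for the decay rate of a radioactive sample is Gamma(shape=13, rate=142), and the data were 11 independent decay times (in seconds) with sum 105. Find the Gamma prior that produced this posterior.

Gamma(shape=2, rate=37)

For an exponential likelihood with a Gamma(α, β) prior on the rate, n observations with total T give posterior Gamma(α+n, β+T).
So α = 13 − 11 = 2 and β = 142 − 105 = 37.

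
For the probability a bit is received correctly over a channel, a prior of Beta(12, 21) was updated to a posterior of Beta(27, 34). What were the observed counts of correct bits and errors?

A Beta(α, β) prior with s successes and f failures in binomial data gives a Beta(α+s, β+f) posterior.
Match parameters: s=27−12=15, f=34−21=13.

15 correct bits and 13 errors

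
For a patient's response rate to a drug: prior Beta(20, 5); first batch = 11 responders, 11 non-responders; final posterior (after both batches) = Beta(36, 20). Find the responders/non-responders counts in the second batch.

Because Beta–binomial updating is additive in the counts, the combined data contributed (α_post−α_prior, β_post−β_prior) successes and failures.
Total across both batches: 36−20=16 responders, 20−5=15 non-responders.
Subtract the first batch: 16−11=5 responders and 15−11=4 non-responders.

5 responders and 4 non-responders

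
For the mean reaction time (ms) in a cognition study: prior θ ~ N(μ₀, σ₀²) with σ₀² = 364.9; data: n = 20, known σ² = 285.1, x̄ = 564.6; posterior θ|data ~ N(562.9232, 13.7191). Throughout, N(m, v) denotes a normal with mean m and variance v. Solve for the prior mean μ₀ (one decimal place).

μ₀ = 520.0

The posterior mean is a precision-weighted average: μ_n = (τ₀μ₀ + τ_data·x̄)/(τ₀+τ_data), with τ₀=1/σ₀² and τ_data=n/σ².
Here τ₀ = 1/364.9 = 0.002740 and τ_data = 20/285.1 = 0.070151, so τ_n = 0.072891.
Rearranging for μ₀: μ₀ = (μ_n·τ_n − τ_data·x̄)/τ₀ = (562.9232·0.072891 − 0.070151·564.6) / 0.002740 = 1.424780/0.002740 ≈ 520.0.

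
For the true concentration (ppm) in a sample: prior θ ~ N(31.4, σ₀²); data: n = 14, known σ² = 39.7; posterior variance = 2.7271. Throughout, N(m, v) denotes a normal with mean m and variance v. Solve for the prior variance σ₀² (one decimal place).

For the Normal–Normal model with known σ², precisions add: τ_n = τ₀ + n/σ².
So 1/σ₀² = 1/2.7271 − 14/39.7 = 0.366690 − 0.352645 = 0.014045.
Hence σ₀² = 1/0.014045 ≈ 71.2.

σ₀² = 71.2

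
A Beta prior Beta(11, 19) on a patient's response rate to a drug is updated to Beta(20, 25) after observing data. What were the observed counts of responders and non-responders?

9 responders and 6 non-responders

A Beta(α, β) prior with s successes and f failures in binomial data gives a Beta(α+s, β+f) posterior.
So s = 20 − 11 = 9 and f = 25 − 19 = 6.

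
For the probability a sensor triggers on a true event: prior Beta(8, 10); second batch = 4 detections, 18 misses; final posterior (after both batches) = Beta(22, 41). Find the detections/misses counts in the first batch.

10 detections and 13 misses

Because Beta–binomial updating is additive in the counts, the combined data contributed (α_post−α_prior, β_post−β_prior) successes and failures.
Total across both batches: 22−8=14 detections, 41−10=31 misses.
Subtract the second batch: 14−4=10 detections and 31−18=13 misses.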